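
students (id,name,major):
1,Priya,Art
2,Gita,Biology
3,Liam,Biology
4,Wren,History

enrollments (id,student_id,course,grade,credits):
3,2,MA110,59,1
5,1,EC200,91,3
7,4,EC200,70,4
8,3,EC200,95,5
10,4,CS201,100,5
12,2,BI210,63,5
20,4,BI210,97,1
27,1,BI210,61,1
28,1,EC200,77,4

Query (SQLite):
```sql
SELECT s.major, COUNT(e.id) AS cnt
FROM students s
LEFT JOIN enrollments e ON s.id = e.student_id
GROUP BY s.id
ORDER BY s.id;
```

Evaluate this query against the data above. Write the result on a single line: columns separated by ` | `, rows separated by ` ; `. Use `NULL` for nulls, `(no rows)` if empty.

LEFT JOIN keeps every students row; unmatched ones get NULL for enrollments columns.
Group by students.id and compute COUNT(e.id). COUNT(col) of an all-NULL group is 0.
  1: ids {5, 27, 28} → COUNT(e.id)=3
  2: ids {3, 12} → COUNT(e.id)=2
  3: ids {8} → COUNT(e.id)=1
  4: ids {7, 10, 20} → COUNT(e.id)=3

Art | 3 ; Biology | 2 ; Biology | 1 ; History | 3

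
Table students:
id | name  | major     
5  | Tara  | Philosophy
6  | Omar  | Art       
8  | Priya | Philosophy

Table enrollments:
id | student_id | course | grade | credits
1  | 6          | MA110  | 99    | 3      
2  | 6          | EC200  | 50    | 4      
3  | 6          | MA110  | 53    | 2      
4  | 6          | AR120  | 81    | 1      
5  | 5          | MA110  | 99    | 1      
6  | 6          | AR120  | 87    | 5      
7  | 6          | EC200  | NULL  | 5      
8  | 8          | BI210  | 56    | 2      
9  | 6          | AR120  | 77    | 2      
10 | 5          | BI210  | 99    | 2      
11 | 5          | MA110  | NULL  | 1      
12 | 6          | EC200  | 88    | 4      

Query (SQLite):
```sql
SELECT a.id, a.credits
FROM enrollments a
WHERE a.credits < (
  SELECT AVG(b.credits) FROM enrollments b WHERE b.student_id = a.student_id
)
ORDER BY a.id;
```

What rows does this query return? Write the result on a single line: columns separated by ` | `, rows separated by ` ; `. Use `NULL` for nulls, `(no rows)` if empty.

1 | 3 ; 3 | 2 ; 4 | 1 ; 5 | 1 ; 9 | 2 ; 11 | 1

For each enrollments row a, compute AVG(credits) over rows sharing a.student_id.
Keep row a if a.credits < that per-group AVG.
  student_id=5: AVG(credits) = 1.333333
  student_id=6: AVG(credits) = 3.25
  student_id=8: AVG(credits) = 2.0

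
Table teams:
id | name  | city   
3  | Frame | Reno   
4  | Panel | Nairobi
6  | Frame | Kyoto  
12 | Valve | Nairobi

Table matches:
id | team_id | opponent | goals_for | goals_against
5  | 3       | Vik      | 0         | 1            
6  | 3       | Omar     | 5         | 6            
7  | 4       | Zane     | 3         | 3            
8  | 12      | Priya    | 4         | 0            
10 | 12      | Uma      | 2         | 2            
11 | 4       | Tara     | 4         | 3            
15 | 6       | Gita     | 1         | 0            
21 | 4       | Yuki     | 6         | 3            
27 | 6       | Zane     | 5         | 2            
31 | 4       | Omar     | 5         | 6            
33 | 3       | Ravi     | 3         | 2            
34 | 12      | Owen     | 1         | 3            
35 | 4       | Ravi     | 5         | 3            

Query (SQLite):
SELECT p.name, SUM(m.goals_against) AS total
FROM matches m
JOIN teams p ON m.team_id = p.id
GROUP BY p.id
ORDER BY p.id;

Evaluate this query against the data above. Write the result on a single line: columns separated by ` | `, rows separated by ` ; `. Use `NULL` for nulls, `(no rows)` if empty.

Frame | 9 ; Panel | 18 ; Frame | 2 ; Valve | 5

Join each matches row to its teams via team_id.
Group joined rows by teams.id; compute SUM(m.goals_against) per group.
  3: ids {5, 6, 33} → SUM(m.goals_against)=9
  4: ids {7, 11, 21, 31, 35} → SUM(m.goals_against)=18
  6: ids {15, 27} → SUM(m.goals_against)=2
  12: ids {8, 10, 34} → SUM(m.goals_against)=5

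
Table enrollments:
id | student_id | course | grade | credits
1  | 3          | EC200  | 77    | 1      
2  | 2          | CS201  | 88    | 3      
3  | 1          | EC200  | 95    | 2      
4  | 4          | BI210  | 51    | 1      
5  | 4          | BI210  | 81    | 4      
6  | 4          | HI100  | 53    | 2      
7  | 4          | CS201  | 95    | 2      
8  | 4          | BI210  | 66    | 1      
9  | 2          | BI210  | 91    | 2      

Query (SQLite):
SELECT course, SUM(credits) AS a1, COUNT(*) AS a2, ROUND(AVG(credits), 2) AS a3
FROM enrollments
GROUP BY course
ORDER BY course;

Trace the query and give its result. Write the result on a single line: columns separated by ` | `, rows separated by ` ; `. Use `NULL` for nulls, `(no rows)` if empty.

Group enrollments by course.
Per group compute: SUM(credits), COUNT(*), ROUND(AVG(credits), 2).
  BI210: ids {4, 5, 8, 9} → SUM(credits)=8, COUNT(*)=4, ROUND(AVG(credits), 2)=2
  CS201: ids {2, 7} → SUM(credits)=5, COUNT(*)=2, ROUND(AVG(credits), 2)=2.5
  EC200: ids {1, 3} → SUM(credits)=3, COUNT(*)=2, ROUND(AVG(credits), 2)=1.5
  HI100: ids {6} → SUM(credits)=2, COUNT(*)=1, ROUND(AVG(credits), 2)=2

BI210 | 8 | 4 | 2 ; CS201 | 5 | 2 | 2.5 ; EC200 | 3 | 2 | 1.5 ; HI100 | 2 | 1 | 2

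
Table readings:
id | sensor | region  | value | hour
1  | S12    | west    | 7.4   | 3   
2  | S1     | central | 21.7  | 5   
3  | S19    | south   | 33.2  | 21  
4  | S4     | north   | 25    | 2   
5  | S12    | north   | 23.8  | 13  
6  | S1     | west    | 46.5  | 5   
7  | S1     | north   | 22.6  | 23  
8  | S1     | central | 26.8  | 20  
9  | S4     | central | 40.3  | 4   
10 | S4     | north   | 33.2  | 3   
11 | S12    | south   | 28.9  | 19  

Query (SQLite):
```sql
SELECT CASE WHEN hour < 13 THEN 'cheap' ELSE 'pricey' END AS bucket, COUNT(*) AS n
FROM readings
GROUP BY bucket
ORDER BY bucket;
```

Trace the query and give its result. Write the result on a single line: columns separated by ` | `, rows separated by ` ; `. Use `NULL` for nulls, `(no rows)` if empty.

cheap | 6 ; pricey | 5

Bucket rows by hour < 13 → 'cheap' else 'pricey'; count each bucket.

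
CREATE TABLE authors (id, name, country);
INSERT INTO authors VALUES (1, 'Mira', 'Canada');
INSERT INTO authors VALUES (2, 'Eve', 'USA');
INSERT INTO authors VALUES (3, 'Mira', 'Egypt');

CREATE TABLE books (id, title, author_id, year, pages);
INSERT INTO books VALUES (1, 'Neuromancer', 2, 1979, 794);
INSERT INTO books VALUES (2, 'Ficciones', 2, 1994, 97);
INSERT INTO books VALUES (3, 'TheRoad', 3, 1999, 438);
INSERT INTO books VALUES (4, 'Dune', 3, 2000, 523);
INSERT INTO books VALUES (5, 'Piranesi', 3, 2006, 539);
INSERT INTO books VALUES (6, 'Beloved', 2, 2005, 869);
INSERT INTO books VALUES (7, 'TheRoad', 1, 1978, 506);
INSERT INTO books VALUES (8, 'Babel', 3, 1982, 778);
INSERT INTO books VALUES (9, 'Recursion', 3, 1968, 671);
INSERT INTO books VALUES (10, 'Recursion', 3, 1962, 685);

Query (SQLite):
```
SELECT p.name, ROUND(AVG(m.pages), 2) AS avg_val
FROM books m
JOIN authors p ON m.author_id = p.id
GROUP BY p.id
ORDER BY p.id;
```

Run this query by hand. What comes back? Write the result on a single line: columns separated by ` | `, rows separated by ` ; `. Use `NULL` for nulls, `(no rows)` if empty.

Mira | 506 ; Eve | 586.67 ; Mira | 605.67

Join each books row to its authors via author_id.
Group joined rows by authors.id; compute ROUND(AVG(m.pages), 2) per group.
  1: ids {7} → ROUND(AVG(m.pages), 2)=506
  2: ids {1, 2, 6} → ROUND(AVG(m.pages), 2)=586.67
  3: ids {3, 4, 5, 8, 9, 10} → ROUND(AVG(m.pages), 2)=605.67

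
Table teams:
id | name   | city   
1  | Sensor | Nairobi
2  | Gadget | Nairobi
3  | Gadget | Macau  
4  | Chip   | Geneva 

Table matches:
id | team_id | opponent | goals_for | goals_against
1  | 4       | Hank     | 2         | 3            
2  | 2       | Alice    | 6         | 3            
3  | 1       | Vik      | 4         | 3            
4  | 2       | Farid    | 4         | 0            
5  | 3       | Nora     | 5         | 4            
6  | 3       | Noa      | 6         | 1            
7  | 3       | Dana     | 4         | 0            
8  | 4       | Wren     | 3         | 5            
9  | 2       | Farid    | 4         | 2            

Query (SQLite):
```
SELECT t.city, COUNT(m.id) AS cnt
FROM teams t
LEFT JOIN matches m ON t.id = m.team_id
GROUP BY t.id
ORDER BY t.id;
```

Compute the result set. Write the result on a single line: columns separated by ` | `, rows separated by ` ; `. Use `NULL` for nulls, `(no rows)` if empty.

Nairobi | 1 ; Nairobi | 3 ; Macau | 3 ; Geneva | 2

LEFT JOIN keeps every teams row; unmatched ones get NULL for matches columns.
Group by teams.id and compute COUNT(m.id). COUNT(col) of an all-NULL group is 0.
  1: ids {3} → COUNT(m.id)=1
  2: ids {2, 4, 9} → COUNT(m.id)=3
  3: ids {5, 6, 7} → COUNT(m.id)=3
  4: ids {1, 8} → COUNT(m.id)=2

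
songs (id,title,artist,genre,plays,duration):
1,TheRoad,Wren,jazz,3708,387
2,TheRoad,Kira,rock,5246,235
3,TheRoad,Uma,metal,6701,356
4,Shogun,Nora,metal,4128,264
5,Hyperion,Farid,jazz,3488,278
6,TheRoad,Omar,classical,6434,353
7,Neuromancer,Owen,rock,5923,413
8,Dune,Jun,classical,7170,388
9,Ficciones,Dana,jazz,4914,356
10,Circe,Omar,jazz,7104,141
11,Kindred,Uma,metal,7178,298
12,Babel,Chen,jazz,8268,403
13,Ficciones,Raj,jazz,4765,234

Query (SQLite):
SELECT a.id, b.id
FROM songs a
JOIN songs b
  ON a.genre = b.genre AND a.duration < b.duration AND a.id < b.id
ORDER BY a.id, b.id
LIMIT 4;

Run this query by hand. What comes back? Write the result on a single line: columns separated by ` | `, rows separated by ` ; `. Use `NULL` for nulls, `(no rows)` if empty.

1 | 12 ; 2 | 7 ; 4 | 11 ; 5 | 9

Pairs (a,b) with same genre, a.duration < b.duration, a.id < b.id.
genre groups: classical:{6,8} jazz:{1,5,9,10,12,13} metal:{3,4,11} rock:{2,7}
Ordered by (a.id, b.id); first 4.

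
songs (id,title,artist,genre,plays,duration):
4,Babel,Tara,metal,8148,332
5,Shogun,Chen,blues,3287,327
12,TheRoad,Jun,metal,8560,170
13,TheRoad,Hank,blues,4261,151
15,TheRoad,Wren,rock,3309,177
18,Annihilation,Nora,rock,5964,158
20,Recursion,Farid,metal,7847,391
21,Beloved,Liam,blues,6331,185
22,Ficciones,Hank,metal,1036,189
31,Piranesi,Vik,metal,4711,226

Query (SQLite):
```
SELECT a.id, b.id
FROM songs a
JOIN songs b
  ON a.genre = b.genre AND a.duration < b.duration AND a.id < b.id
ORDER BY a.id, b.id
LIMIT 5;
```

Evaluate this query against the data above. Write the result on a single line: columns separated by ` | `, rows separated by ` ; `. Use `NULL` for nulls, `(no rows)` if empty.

Pairs (a,b) with same genre, a.duration < b.duration, a.id < b.id.
genre groups: blues:{5,13,21} metal:{4,12,20,22,31} rock:{15,18}
Ordered by (a.id, b.id); first 5.

4 | 20 ; 12 | 20 ; 12 | 22 ; 12 | 31 ; 13 | 21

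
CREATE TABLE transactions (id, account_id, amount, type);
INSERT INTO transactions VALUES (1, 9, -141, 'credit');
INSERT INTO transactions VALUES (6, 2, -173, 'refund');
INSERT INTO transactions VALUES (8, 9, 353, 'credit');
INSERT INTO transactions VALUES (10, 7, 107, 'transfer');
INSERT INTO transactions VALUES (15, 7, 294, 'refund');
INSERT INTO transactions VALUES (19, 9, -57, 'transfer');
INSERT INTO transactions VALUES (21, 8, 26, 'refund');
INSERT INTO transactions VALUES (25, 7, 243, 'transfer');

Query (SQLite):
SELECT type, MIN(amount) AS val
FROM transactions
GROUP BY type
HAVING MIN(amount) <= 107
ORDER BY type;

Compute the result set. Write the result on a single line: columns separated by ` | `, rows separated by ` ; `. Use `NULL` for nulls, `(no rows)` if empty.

credit | -141 ; refund | -173 ; transfer | -57

Partition transactions by type; compute MIN(amount) within each group.
HAVING: keep groups where MIN(amount) <= 107.
  credit: ids {1, 8} → MIN(amount)=-141
  refund: ids {6, 15, 21} → MIN(amount)=-173
  transfer: ids {10, 19, 25} → MIN(amount)=-57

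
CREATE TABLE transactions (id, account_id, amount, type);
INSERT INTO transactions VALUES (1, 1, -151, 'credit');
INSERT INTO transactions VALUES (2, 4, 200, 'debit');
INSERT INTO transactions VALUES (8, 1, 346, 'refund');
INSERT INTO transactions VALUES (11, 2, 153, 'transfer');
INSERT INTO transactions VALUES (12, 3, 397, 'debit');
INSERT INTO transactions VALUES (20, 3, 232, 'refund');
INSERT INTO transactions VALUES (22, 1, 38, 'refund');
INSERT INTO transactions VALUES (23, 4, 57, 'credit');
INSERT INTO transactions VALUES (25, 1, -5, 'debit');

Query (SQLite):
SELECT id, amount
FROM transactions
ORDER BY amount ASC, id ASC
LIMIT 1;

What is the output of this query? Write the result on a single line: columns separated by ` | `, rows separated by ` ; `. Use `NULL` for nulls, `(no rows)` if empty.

1 | -151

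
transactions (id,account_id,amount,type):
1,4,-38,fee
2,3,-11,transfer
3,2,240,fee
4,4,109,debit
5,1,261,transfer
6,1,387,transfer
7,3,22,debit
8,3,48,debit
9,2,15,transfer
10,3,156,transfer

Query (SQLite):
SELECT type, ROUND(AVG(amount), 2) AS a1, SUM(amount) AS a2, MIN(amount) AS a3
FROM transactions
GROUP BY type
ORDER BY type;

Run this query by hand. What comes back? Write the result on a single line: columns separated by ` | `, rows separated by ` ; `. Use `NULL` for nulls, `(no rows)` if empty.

debit | 59.67 | 179 | 22 ; fee | 101 | 202 | -38 ; transfer | 161.6 | 808 | -11

Group transactions by type.
Per group compute: ROUND(AVG(amount), 2), SUM(amount), MIN(amount).
  debit: ids {4, 7, 8} → ROUND(AVG(amount), 2)=59.67, SUM(amount)=179, MIN(amount)=22
  fee: ids {1, 3} → ROUND(AVG(amount), 2)=101, SUM(amount)=202, MIN(amount)=-38
  transfer: ids {2, 5, 6, 9, 10} → ROUND(AVG(amount), 2)=161.6, SUM(amount)=808, MIN(amount)=-11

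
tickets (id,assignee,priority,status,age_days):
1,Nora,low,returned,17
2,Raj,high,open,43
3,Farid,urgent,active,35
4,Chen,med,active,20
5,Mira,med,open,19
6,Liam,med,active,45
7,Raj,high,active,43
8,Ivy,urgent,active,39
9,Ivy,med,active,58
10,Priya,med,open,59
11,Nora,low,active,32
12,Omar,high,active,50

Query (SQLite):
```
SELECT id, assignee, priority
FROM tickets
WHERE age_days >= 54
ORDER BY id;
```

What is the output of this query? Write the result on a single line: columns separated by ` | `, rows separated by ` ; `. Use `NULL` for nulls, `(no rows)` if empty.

age_days >= 54: ids {9, 10}

9 | Ivy | med ; 10 | Priya | med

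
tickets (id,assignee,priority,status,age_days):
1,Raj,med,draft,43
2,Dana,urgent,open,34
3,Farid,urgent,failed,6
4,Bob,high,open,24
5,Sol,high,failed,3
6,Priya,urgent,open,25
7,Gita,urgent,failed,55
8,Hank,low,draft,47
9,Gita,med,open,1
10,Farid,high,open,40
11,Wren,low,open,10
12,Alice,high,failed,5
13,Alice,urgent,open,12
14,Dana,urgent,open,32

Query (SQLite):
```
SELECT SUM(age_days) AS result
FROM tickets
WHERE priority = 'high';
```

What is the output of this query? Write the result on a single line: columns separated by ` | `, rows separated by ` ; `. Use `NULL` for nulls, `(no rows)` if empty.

72

Rows where priority='high' → age_days values: [24, 3, 40, 5].
SUM of non-NULL values = 72.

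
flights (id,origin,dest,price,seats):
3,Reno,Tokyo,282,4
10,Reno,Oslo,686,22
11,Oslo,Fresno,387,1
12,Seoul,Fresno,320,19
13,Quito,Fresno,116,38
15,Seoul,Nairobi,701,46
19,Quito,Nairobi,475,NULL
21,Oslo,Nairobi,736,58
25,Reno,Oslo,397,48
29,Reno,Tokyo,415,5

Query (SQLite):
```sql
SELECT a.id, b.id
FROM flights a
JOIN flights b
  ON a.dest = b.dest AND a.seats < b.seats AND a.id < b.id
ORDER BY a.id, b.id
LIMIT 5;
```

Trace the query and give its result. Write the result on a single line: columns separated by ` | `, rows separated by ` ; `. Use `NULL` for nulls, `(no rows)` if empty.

3 | 29 ; 10 | 25 ; 11 | 12 ; 11 | 13 ; 12 | 13

Pairs (a,b) with same dest, a.seats < b.seats, a.id < b.id.
dest groups: Fresno:{11,12,13} Nairobi:{15,19,21} Oslo:{10,25} Tokyo:{3,29}
Ordered by (a.id, b.id); first 5.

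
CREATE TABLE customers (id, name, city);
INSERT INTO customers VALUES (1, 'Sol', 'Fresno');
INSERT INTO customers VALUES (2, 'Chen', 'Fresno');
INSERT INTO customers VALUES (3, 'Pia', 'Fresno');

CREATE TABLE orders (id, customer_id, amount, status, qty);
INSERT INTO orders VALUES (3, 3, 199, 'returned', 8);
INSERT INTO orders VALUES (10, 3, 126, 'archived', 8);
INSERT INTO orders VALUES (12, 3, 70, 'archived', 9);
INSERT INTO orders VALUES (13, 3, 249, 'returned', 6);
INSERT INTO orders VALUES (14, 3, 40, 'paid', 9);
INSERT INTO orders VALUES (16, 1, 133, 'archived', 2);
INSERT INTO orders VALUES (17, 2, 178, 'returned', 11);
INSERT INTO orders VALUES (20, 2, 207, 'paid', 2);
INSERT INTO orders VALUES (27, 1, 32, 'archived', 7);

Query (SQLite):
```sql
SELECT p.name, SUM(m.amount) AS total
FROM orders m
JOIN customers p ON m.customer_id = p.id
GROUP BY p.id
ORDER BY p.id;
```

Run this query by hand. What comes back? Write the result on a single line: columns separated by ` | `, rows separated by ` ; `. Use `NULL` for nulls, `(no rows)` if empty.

Join each orders row to its customers via customer_id.
Group joined rows by customers.id; compute SUM(m.amount) per group.
  1: ids {16, 27} → SUM(m.amount)=165
  2: ids {17, 20} → SUM(m.amount)=385
  3: ids {3, 10, 12, 13, 14} → SUM(m.amount)=684

Sol | 165 ; Chen | 385 ; Pia | 684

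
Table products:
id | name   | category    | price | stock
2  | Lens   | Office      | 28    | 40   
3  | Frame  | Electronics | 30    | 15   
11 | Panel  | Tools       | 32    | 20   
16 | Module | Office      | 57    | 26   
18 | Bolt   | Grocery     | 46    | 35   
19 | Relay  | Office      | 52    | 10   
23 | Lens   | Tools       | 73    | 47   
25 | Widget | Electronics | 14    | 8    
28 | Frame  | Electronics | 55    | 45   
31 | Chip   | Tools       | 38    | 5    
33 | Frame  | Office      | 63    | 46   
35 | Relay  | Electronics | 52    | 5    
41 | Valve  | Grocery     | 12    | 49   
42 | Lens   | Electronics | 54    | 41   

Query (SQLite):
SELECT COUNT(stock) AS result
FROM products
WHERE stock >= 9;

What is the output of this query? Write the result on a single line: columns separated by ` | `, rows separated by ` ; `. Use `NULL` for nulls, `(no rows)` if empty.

11

Rows where stock >= 9 → stock values: [40, 15, 20, 26, 35, 10, 47, 45, 46, 49, 41].
COUNT(stock) counts non-NULL values → 11.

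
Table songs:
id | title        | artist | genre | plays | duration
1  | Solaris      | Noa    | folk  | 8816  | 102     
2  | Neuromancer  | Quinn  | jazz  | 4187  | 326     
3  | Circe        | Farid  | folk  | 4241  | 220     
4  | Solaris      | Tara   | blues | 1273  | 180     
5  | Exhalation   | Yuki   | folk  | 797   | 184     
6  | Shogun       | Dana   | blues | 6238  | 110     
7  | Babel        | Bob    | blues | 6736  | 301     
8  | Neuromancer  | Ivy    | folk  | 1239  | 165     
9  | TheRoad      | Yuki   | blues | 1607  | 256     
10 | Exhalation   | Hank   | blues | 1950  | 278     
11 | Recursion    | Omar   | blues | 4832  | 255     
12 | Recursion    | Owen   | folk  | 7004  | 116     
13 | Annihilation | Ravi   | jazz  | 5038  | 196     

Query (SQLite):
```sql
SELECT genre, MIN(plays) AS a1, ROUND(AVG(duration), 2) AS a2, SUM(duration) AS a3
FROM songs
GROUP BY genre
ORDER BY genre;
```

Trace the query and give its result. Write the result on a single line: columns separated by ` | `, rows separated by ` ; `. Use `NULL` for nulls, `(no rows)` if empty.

Group songs by genre.
Per group compute: MIN(plays), ROUND(AVG(duration), 2), SUM(duration).
  blues: ids {4, 6, 7, 9, 10, 11} → MIN(plays)=1273, ROUND(AVG(duration), 2)=230, SUM(duration)=1380
  folk: ids {1, 3, 5, 8, 12} → MIN(plays)=797, ROUND(AVG(duration), 2)=157.4, SUM(duration)=787
  jazz: ids {2, 13} → MIN(plays)=4187, ROUND(AVG(duration), 2)=261, SUM(duration)=522

blues | 1273 | 230 | 1380 ; folk | 797 | 157.4 | 787 ; jazz | 4187 | 261 | 522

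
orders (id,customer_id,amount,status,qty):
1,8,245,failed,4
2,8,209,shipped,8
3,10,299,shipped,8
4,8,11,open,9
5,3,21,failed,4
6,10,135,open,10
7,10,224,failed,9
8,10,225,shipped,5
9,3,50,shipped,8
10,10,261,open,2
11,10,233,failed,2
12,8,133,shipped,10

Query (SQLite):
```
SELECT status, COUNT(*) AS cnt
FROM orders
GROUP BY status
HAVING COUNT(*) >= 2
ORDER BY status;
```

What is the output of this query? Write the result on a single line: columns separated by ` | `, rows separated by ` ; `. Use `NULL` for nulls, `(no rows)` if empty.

Partition orders by status; compute COUNT(*) within each group.
HAVING: keep groups with count ≥ 2.
  failed: ids {1, 5, 7, 11} → COUNT(*)=4
  open: ids {4, 6, 10} → COUNT(*)=3
  shipped: ids {2, 3, 8, 9, 12} → COUNT(*)=5

failed | 4 ; open | 3 ; shipped | 5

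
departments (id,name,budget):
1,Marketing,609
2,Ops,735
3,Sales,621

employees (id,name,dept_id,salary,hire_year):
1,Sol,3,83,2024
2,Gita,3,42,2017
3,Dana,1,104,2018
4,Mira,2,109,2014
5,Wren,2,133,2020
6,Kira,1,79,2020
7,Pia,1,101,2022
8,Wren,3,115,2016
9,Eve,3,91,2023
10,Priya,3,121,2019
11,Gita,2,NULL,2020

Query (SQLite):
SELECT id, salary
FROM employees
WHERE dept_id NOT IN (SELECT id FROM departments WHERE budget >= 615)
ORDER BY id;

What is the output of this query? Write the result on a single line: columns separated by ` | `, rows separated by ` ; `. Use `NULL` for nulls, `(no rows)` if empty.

Inner query: departments.id where budget >= 615.
Outer: keep employees rows whose dept_id is not in that set.
Inner query → {2, 3}

3 | 104 ; 6 | 79 ; 7 | 101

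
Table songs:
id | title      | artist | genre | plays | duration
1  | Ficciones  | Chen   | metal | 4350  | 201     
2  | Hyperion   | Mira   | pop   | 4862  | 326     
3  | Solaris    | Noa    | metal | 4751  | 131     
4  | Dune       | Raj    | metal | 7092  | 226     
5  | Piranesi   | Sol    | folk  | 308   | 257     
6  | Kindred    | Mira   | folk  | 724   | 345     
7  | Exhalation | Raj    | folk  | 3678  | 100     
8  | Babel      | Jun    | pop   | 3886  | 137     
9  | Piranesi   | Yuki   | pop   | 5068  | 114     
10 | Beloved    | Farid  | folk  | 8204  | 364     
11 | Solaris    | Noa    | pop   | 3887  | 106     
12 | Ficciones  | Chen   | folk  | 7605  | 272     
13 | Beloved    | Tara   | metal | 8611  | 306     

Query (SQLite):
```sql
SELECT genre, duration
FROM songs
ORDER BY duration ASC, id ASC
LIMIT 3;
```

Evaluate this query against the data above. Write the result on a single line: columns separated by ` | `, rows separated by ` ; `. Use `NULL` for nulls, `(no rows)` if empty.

Sort by duration asc, tiebreak id asc: (100, id=7), (106, id=11), (114, id=9), (131, id=3), (137, id=8), (201, id=1) …. Take first 3.

folk | 100 ; pop | 106 ; pop | 114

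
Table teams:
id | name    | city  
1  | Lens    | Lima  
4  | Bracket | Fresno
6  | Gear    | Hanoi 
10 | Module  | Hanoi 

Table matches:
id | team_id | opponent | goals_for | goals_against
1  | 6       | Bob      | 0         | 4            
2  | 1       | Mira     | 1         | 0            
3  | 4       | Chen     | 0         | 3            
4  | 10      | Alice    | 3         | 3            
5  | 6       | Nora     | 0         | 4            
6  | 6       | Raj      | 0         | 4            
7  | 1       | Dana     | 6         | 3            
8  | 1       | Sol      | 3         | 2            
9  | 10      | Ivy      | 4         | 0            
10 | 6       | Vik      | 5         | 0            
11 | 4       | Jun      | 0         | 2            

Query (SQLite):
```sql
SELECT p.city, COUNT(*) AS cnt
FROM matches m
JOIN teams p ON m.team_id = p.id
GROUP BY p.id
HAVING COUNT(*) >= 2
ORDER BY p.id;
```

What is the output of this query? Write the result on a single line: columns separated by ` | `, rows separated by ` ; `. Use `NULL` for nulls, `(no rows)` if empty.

Lima | 3 ; Fresno | 2 ; Hanoi | 4 ; Hanoi | 2

Join each matches row to its teams via team_id.
Group joined rows by teams.id; compute COUNT(*) per group.
HAVING: keep groups with count ≥ 2.
  1: ids {2, 7, 8} → COUNT(*)=3
  4: ids {3, 11} → COUNT(*)=2
  6: ids {1, 5, 6, 10} → COUNT(*)=4
  10: ids {4, 9} → COUNT(*)=2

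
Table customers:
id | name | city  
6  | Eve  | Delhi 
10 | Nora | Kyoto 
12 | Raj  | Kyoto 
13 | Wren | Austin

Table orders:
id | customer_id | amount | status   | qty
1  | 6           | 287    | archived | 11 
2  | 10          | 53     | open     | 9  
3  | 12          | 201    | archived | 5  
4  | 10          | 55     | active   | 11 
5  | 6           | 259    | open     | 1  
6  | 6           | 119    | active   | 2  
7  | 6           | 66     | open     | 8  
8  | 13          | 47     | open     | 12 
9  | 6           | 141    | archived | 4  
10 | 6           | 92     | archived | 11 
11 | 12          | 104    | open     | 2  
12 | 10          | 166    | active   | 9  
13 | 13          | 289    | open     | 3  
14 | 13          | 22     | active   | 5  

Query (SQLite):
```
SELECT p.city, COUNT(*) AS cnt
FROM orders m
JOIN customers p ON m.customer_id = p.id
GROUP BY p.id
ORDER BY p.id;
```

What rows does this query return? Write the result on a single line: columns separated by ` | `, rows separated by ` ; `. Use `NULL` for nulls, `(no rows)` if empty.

Join each orders row to its customers via customer_id.
Group joined rows by customers.id; compute COUNT(*) per group.
  6: ids {1, 5, 6, 7, 9, 10} → COUNT(*)=6
  10: ids {2, 4, 12} → COUNT(*)=3
  12: ids {3, 11} → COUNT(*)=2
  13: ids {8, 13, 14} → COUNT(*)=3

Delhi | 6 ; Kyoto | 3 ; Kyoto | 2 ; Austin | 3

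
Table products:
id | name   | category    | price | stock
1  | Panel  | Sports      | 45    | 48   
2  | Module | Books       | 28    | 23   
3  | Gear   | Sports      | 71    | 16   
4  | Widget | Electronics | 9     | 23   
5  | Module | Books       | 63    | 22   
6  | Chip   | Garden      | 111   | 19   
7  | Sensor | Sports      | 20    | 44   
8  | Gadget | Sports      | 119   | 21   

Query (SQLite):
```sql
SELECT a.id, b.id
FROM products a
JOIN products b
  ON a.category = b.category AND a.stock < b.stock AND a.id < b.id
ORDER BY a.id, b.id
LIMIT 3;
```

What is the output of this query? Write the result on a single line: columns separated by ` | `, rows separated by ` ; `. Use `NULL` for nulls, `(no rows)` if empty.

3 | 7 ; 3 | 8

Pairs (a,b) with same category, a.stock < b.stock, a.id < b.id.
category groups: Books:{2,5} Electronics:{4} Garden:{6} Sports:{1,3,7,8}
Ordered by (a.id, b.id); first 3.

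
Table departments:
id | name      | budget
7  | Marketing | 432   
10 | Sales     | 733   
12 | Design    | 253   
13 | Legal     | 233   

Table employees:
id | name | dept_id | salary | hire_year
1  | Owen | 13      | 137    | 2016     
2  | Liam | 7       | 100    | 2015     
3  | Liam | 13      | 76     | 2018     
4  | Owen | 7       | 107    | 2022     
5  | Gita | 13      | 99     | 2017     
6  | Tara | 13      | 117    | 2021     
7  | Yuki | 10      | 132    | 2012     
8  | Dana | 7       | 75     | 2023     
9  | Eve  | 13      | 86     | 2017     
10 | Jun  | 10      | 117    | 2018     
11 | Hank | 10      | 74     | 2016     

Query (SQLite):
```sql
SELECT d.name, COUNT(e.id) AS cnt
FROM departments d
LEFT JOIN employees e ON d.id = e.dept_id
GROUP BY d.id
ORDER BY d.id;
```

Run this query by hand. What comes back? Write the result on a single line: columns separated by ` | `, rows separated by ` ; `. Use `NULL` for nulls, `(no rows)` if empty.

LEFT JOIN keeps every departments row; unmatched ones get NULL for employees columns.
Group by departments.id and compute COUNT(e.id). COUNT(col) of an all-NULL group is 0.
  7: ids {2, 4, 8} → COUNT(e.id)=3
  10: ids {7, 10, 11} → COUNT(e.id)=3
  12: ids {—} → COUNT(e.id)=0
  13: ids {1, 3, 5, 6, 9} → COUNT(e.id)=5

Marketing | 3 ; Sales | 3 ; Design | 0 ; Legal | 5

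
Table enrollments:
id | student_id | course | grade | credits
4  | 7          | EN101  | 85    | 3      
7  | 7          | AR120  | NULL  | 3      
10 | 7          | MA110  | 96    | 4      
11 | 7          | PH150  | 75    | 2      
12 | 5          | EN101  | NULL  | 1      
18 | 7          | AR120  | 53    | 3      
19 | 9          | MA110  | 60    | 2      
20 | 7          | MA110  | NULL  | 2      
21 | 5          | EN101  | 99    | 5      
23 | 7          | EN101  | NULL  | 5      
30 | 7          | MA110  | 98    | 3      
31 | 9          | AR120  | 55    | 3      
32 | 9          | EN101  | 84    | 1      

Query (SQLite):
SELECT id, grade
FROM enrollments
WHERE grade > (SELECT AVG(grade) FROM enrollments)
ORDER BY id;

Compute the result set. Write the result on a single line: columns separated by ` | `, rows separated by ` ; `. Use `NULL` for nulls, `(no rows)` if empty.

4 | 85 ; 10 | 96 ; 21 | 99 ; 30 | 98 ; 32 | 84

Scalar subquery: AVG(grade) over all enrollments rows = 78.333333 (≈; comparison uses full precision).
Keep rows where grade > that value.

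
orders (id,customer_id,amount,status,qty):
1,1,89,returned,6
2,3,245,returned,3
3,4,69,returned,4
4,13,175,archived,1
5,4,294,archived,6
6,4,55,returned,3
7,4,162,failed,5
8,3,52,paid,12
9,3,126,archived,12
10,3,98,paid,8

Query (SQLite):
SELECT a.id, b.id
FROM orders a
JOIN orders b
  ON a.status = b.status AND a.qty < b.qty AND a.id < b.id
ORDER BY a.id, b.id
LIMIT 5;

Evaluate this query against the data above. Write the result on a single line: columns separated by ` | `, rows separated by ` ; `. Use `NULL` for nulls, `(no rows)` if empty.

Pairs (a,b) with same status, a.qty < b.qty, a.id < b.id.
status groups: archived:{4,5,9} failed:{7} paid:{8,10} returned:{1,2,3,6}
Ordered by (a.id, b.id); first 5.

2 | 3 ; 4 | 5 ; 4 | 9 ; 5 | 9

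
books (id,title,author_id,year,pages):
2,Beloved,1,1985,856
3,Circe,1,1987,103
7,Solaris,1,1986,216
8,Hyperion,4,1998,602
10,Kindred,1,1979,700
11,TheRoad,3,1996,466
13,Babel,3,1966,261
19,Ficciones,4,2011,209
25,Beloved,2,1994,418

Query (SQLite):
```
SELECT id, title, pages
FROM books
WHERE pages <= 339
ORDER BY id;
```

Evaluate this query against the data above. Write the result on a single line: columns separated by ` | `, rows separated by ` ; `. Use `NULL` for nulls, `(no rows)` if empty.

3 | Circe | 103 ; 7 | Solaris | 216 ; 13 | Babel | 261 ; 19 | Ficciones | 209

pages <= 339: ids {3, 7, 13, 19}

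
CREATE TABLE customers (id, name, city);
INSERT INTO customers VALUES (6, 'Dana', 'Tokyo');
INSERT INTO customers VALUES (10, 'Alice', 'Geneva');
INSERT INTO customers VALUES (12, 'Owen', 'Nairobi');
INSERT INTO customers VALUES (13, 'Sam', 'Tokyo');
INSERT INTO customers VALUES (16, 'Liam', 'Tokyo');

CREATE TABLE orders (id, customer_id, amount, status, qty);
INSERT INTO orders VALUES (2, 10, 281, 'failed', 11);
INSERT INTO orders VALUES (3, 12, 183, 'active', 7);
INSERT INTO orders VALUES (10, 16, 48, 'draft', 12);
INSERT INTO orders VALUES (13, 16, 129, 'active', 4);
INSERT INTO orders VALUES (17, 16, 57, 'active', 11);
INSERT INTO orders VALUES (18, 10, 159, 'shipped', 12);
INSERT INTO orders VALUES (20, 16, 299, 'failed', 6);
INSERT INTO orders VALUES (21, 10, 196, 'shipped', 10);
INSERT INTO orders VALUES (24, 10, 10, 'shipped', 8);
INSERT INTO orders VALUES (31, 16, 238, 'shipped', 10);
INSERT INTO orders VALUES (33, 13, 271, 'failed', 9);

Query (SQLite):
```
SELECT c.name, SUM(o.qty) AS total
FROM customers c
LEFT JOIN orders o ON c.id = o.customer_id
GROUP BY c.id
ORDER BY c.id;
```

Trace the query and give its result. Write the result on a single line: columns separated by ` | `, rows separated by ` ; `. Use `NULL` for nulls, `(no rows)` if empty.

LEFT JOIN keeps every customers row; unmatched ones get NULL for orders columns.
Group by customers.id and compute SUM(o.qty). SUM over an all-NULL group is NULL.
  6: ids {—} → SUM(o.qty)=NULL
  10: ids {2, 18, 21, 24} → SUM(o.qty)=41
  12: ids {3} → SUM(o.qty)=7
  13: ids {33} → SUM(o.qty)=9
  16: ids {10, 13, 17, 20, 31} → SUM(o.qty)=43

Dana | NULL ; Alice | 41 ; Owen | 7 ; Sam | 9 ; Liam | 43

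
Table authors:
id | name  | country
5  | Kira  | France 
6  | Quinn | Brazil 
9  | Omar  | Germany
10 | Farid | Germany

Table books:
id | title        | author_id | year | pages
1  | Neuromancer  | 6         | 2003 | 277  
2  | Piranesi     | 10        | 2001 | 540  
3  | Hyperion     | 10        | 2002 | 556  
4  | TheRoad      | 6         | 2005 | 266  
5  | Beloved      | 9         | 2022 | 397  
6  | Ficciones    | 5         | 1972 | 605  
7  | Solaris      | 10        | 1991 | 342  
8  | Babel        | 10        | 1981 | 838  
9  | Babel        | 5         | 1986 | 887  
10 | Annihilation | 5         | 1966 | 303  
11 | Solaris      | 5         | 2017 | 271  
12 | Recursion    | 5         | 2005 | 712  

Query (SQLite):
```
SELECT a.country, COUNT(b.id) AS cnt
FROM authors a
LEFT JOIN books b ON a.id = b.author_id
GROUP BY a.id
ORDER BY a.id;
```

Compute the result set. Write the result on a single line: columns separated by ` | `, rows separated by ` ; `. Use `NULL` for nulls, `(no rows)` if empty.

LEFT JOIN keeps every authors row; unmatched ones get NULL for books columns.
Group by authors.id and compute COUNT(b.id). COUNT(col) of an all-NULL group is 0.
  5: ids {6, 9, 10, 11, 12} → COUNT(b.id)=5
  6: ids {1, 4} → COUNT(b.id)=2
  9: ids {5} → COUNT(b.id)=1
  10: ids {2, 3, 7, 8} → COUNT(b.id)=4

France | 5 ; Brazil | 2 ; Germany | 1 ; Germany | 4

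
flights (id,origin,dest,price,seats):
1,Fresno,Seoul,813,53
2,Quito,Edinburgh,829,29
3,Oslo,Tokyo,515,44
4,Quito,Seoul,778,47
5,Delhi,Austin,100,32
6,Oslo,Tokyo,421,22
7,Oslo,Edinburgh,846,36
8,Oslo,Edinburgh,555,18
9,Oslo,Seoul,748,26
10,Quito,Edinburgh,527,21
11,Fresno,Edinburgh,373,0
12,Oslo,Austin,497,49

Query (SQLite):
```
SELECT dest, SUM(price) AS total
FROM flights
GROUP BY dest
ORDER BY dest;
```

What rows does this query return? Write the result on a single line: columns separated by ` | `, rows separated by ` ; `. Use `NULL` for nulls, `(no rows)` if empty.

Partition flights by dest; compute SUM(price) within each group.
  Austin: ids {5, 12} → SUM(price)=597
  Edinburgh: ids {2, 7, 8, 10, 11} → SUM(price)=3130
  Seoul: ids {1, 4, 9} → SUM(price)=2339
  Tokyo: ids {3, 6} → SUM(price)=936

Austin | 597 ; Edinburgh | 3130 ; Seoul | 2339 ; Tokyo | 936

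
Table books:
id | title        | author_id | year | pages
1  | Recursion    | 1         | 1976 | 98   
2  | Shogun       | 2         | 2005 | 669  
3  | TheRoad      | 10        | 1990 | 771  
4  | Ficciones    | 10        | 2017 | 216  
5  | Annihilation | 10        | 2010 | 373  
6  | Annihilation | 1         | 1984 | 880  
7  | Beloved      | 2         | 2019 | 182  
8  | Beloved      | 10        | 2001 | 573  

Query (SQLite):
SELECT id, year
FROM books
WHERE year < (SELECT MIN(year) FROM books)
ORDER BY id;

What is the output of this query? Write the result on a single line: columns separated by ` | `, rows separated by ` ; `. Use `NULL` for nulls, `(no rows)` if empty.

Scalar subquery: MIN(year) over all books rows = 1976.
Keep rows where year < that value.

(no rows)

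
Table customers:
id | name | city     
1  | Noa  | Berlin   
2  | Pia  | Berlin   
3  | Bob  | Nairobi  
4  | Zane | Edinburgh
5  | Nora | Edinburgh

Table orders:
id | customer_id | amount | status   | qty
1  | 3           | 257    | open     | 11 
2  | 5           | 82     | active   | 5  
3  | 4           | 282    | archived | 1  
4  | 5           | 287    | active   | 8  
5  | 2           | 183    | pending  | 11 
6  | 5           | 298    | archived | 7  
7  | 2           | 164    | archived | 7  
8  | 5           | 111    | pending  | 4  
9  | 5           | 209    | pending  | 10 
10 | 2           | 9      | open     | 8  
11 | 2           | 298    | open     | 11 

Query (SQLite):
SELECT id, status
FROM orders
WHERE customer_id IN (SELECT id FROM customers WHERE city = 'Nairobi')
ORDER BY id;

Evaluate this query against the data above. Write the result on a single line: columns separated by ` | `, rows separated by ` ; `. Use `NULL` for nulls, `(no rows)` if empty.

1 | open

Inner query: customers.id where city = 'Nairobi'.
Outer: keep orders rows whose customer_id is in that set.
Inner query → {3}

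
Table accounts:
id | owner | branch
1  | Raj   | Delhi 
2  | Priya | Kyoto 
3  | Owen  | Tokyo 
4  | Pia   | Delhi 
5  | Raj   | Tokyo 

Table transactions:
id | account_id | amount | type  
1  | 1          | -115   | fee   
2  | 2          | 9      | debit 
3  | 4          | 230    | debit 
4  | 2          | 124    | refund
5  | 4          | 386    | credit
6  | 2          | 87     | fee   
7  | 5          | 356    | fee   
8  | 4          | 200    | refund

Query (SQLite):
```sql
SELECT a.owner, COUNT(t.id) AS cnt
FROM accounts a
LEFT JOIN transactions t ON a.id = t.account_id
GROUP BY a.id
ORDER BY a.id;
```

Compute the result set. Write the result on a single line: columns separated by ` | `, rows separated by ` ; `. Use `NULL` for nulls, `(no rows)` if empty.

Raj | 1 ; Priya | 3 ; Owen | 0 ; Pia | 3 ; Raj | 1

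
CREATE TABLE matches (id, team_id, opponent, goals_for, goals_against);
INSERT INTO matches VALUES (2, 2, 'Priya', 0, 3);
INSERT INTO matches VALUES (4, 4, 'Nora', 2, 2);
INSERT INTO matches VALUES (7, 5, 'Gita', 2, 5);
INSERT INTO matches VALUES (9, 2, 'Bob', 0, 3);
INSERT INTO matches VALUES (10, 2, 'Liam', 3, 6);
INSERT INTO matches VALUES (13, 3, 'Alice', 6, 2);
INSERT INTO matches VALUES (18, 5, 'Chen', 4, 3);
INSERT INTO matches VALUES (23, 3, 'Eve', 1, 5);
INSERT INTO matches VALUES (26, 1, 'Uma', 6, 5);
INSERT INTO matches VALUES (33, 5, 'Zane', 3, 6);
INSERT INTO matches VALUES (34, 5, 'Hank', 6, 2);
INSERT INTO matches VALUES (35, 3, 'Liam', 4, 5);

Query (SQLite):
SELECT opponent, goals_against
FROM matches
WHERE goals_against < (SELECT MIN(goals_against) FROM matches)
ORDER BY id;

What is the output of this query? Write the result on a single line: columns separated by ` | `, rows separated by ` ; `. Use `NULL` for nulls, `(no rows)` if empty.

(no rows)

Scalar subquery: MIN(goals_against) over all matches rows = 2.
Keep rows where goals_against < that value.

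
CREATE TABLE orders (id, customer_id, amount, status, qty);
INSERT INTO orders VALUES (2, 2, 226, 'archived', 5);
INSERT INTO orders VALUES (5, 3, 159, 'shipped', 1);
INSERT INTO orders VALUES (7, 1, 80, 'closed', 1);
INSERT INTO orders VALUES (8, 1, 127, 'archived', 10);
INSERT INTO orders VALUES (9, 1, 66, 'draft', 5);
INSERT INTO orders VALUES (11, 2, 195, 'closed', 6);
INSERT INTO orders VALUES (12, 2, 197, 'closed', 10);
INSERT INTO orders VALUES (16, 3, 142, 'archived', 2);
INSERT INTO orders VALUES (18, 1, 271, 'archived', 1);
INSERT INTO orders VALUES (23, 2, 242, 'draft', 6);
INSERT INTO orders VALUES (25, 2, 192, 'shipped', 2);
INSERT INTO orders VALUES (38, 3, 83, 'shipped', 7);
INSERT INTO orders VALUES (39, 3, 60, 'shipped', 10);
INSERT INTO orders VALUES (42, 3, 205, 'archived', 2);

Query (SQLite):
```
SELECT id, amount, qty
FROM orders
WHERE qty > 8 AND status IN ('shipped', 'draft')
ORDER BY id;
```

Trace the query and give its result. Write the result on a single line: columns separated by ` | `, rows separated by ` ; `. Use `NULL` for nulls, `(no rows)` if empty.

39 | 60 | 10

qty > 8: ids {8, 12, 39}
status IN ('shipped', 'draft'): ids {5, 9, 23, 25, 38, 39}
Combine with AND.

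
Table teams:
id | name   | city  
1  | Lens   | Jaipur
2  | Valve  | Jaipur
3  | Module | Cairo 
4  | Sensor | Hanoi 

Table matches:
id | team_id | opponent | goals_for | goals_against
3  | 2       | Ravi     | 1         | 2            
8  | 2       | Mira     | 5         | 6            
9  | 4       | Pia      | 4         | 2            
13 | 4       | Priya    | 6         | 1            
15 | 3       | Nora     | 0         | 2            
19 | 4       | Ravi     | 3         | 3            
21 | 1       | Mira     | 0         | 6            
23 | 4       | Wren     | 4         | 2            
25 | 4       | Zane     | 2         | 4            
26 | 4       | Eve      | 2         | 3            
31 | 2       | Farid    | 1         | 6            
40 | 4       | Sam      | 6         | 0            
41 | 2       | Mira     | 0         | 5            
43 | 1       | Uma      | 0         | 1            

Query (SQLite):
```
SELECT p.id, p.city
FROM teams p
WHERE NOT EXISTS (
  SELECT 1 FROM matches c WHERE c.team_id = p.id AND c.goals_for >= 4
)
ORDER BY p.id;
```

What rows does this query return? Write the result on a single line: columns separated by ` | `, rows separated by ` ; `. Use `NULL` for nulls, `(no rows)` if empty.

For each teams row, check whether any matches with matching team_id has goals_for >= 4.
Keep rows where that is false.

1 | Jaipur ; 3 | Cairo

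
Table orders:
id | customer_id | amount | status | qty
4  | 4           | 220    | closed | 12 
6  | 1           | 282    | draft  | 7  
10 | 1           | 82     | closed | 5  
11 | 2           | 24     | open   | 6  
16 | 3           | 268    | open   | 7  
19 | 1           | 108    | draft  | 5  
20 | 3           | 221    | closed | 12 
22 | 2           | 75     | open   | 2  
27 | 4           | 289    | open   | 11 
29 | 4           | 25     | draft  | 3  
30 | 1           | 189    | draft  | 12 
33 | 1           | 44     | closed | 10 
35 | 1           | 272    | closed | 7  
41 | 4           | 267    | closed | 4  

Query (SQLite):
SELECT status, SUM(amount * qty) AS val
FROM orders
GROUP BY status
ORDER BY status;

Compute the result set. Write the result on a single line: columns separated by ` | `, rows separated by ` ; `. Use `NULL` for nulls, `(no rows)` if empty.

For each row compute amount * qty.
Group by status; take SUM of the expression per group.
  closed: ids {4, 10, 20, 33, 35, 41} → SUM(amount * qty)=9114
  draft: ids {6, 19, 29, 30} → SUM(amount * qty)=4857
  open: ids {11, 16, 22, 27} → SUM(amount * qty)=5349

closed | 9114 ; draft | 4857 ; open | 5349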